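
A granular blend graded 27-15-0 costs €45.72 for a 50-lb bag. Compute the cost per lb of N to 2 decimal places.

€3.39 per lb N

N in bag = 50 × 27% = 13.5 lb.
Cost per lb N = €45.72 / 13.5 = €3.3867.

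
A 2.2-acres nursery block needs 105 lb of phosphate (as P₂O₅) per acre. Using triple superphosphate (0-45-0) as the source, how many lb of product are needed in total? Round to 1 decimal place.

Product per acre = 105 / 45% = 233.333 lb.
Total product = 233.333 × 2.2 = 513.333 lb.

513.3 lb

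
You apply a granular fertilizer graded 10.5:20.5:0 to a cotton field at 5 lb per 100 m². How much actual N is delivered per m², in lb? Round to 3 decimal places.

nitrogen per 100 m² = 5 × 10.5% = 0.525 lb.
Convert to per m²: 0.525 × 0.01 = 0.00525 lb.

0.005 lb N per sq m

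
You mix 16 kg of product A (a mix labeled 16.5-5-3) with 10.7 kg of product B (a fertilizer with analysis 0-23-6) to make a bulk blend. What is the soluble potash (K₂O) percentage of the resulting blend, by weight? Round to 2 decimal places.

Total mass = 16 + 10.7 = 26.7 kg.
K₂O mass = 3%×16 + 6%×10.7 = 1.122 kg.
% K₂O = 1.122 / 26.7 = 4.20225%.

4.20% K₂O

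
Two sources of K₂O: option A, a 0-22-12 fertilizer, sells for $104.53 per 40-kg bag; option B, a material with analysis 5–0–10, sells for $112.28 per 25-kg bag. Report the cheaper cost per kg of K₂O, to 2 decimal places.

option A: K₂O per bag = 40 × 12% = 4.8 kg; cost = 104.53 / 4.8 = $21.7771/kg K₂O.
option B: K₂O per bag = 25 × 10% = 2.5 kg; cost = 112.28 / 2.5 = $44.9120/kg K₂O.
option A is cheaper.

$21.78 per kg K₂O (option A)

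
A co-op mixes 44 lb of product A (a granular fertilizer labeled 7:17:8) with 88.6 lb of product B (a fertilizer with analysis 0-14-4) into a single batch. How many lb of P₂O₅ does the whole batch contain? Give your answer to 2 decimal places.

P₂O₅ mass = 17%×44 + 14%×88.6 = 19.884 lb.

19.88 lb P₂O₅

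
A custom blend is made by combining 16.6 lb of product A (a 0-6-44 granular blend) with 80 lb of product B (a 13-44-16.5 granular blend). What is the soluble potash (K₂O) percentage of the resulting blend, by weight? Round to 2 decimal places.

Total mass = 16.6 + 80 = 96.6 lb.
K₂O mass = 44%×16.6 + 16.5%×80 = 20.504 lb.
% K₂O = 20.504 / 96.6 = 21.2257%.

21.23% K₂O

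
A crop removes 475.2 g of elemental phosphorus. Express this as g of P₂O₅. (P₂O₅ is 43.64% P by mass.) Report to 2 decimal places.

1088.91 g P₂O₅

P₂O₅ = 475.2 / 0.4364 = 1088.909 g.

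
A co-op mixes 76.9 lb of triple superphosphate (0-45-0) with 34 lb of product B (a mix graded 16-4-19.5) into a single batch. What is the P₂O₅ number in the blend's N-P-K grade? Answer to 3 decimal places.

Total mass = 76.9 + 34 = 110.9 lb.
P₂O₅ mass = 45%×76.9 + 4%×34 = 35.965 lb.
% P₂O₅ = 35.965 / 110.9 = 32.4301%.

32.430% P₂O₅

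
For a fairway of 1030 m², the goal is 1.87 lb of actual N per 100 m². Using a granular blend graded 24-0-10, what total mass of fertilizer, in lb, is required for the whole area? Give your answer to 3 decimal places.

80.254 lb

Product per 100 m² = 1.87 / 24% = 7.79167 lb.
Total product = 7.79167 × 1030 / 100 = 80.2542 lb.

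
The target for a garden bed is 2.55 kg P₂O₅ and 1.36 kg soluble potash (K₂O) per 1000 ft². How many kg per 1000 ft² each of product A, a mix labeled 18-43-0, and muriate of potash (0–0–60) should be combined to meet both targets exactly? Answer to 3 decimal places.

5.930 kg product A, 2.267 kg muriate of potash

Per-1000 ft² balance (a = product A, b = muriate of potash):
P₂O₅: 0.43·a + 0·b = 2.55
K₂O: 0·a + 0.6·b = 1.36
Solving simultaneously: a = 5.93023, b = 2.26667.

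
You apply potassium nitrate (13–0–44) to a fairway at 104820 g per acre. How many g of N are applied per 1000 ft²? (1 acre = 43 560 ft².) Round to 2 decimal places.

nitrogen per acre = 104820 × 13% = 13626.6 g.
Convert to per 1000 ft²: 13626.6 × 0.0229568 = 312.824 g.

312.82 g N per thousand sq ft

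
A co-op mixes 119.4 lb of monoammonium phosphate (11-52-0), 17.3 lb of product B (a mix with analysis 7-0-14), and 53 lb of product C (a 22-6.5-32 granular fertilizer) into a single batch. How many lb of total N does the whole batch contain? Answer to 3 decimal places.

26.005 lb N

N mass = 11%×119.4 + 7%×17.3 + 22%×53 = 26.005 lb.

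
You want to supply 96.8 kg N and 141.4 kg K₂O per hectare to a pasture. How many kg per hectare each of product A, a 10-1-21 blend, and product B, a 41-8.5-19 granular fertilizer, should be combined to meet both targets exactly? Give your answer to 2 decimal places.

With a, b = kg per hectare of product A and product B:
N: 0.1·a + 0.41·b = 96.8
K₂O: 0.21·a + 0.19·b = 141.4
From row1: a = (96.8 − 0.41·b) / 0.1.
Into row2: 0.21·(96.8 − 0.41·b)/0.1 + 0.19·b = 141.4 → b = 92.2206, a = 589.896.

589.90 kg product A, 92.22 kg product B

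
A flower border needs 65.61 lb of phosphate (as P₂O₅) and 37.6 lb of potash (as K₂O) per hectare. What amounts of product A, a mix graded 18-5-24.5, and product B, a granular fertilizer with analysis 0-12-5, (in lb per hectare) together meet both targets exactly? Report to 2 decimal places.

Let a = lb of product A, b = lb of product B (per hectare).
P₂O₅: 0.05·a + 0.12·b = 65.61
K₂O: 0.245·a + 0.05·b = 37.6
Eliminate a: (row1) − 0.05/0.245·(row2) → 0.109796·b = 57.9365, so b = 527.6747.
Back-substitute: a = (65.61 − 0.12·527.6747) / 0.05 = 45.7807.

45.78 lb product A, 527.67 lb product B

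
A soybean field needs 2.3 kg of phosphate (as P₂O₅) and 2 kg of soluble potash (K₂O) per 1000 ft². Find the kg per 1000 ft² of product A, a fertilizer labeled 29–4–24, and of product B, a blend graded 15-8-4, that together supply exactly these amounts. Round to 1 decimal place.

With a, b = kg per 1000 ft² of product A and product B:
P₂O₅: 0.04·a + 0.08·b = 2.3
K₂O: 0.24·a + 0.04·b = 2
From row1: a = (2.3 − 0.08·b) / 0.04.
Into row2: 0.24·(2.3 − 0.08·b)/0.04 + 0.04·b = 2 → b = 26.8182, a = 3.86364.

3.9 kg product A, 26.8 kg product B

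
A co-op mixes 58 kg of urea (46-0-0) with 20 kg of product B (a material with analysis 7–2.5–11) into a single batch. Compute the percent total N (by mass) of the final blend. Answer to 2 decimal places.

Total mass = 58 + 20 = 78 kg.
N mass = 46%×58 + 7%×20 = 28.08 kg.
% N = 28.08 / 78 = 36%.

36.00% N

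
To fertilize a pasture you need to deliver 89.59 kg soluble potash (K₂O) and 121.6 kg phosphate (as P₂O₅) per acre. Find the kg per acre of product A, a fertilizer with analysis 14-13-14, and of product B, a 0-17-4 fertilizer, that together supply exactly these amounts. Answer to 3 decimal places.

Per-acre balance (a = product A, b = product B):
K₂O: 0.14·a + 0.04·b = 89.59
P₂O₅: 0.13·a + 0.17·b = 121.6
From row1: a = (89.59 − 0.04·b) / 0.14.
Into row2: 0.13·(89.59 − 0.04·b)/0.14 + 0.17·b = 121.6 → b = 289.1022, a = 557.32796.

557.328 kg product A, 289.102 kg product B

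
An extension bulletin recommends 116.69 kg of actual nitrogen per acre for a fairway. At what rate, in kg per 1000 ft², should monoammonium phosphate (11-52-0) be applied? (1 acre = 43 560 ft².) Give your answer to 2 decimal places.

24.35 kg of product per thousand sq ft

Product per acre = 116.69 / 11% = 1060.82 kg.
Convert to per 1000 ft²: 1060.82 × 0.0229568 = 24.353 kg.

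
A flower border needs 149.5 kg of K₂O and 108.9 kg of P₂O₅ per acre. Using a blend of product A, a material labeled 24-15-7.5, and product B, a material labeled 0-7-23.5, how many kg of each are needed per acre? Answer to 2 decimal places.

504.22 kg product A, 475.25 kg product B

Let a = kg of product A, b = kg of product B (per acre).
K₂O: 0.075·a + 0.235·b = 149.5
P₂O₅: 0.15·a + 0.07·b = 108.9
Eliminate a: (row1) − 0.075/0.15·(row2) → 0.2·b = 95.05, so b = 475.25.
Back-substitute: a = (149.5 − 0.235·475.25) / 0.075 = 504.217.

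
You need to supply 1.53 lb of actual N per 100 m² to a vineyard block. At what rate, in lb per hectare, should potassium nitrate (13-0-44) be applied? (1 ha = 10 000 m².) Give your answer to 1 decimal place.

Product per 100 m² = 1.53 / 13% = 11.7692 lb.
Convert to per hectare: 11.7692 × 100 = 1176.92 lb.

1176.9 lb of product per hectare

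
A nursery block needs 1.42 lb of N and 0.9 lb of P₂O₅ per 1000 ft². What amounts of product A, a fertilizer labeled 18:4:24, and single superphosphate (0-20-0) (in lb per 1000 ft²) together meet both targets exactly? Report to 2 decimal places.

7.89 lb product A, 2.92 lb single superphosphate

Per-1000 ft² balance (a = product A, b = single superphosphate):
N: 0.18·a + 0·b = 1.42
P₂O₅: 0.04·a + 0.2·b = 0.9
From row1: a = (1.42 − 0·b) / 0.18.
Into row2: 0.04·(1.42 − 0·b)/0.18 + 0.2·b = 0.9 → b = 2.92222, a = 7.88889.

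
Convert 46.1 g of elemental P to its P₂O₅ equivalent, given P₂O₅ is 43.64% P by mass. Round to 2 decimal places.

105.64 g P₂O₅

P₂O₅ = 46.1 / 0.4364 = 105.637 g.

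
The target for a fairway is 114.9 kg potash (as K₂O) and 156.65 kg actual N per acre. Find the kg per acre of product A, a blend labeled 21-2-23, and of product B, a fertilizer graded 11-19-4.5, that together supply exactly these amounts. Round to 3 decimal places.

Per-acre balance (a = product A, b = product B):
K₂O: 0.23·a + 0.045·b = 114.9
N: 0.21·a + 0.11·b = 156.65
Eliminate a: (row1) − 0.23/0.21·(row2) → -0.0754762·b = -56.669, so b = 750.8202.
Back-substitute: a = (114.9 − 0.045·750.8202) / 0.23 = 352.6656.

352.666 kg product A, 750.820 kg product B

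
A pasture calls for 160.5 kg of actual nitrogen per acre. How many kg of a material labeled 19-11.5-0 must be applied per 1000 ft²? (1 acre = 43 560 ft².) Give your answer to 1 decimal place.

19.4 kg of product per thousand sq ft

Product per acre = 160.5 / 19% = 844.737 kg.
Convert to per 1000 ft²: 844.737 × 0.0229568 = 19.3925 kg.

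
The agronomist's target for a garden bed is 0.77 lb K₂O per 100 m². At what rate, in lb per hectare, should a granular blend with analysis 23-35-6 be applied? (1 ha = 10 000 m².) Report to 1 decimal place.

1283.3 lb of product per hectare

Product per 100 m² = 0.77 / 6% = 12.8333 lb.
Convert to per hectare: 12.8333 × 100 = 1283.33 lb.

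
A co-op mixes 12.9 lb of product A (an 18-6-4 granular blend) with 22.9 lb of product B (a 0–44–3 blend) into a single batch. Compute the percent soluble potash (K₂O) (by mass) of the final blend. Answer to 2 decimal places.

Total mass = 12.9 + 22.9 = 35.8 lb.
K₂O mass = 4%×12.9 + 3%×22.9 = 1.203 lb.
% K₂O = 1.203 / 35.8 = 3.36034%.

3.36% K₂O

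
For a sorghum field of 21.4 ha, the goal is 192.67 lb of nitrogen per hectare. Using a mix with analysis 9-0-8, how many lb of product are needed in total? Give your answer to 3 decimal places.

Product per hectare = 192.67 / 9% = 2140.78 lb.
Total product = 2140.78 × 21.4 = 45812.6444 lb.

45812.644 lb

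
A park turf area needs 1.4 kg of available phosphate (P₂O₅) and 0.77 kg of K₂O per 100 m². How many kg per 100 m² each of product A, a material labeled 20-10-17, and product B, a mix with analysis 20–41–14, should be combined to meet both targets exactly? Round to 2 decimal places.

2.15 kg product A, 2.89 kg product B

Let a = kg of product A, b = kg of product B (per 100 m²).
P₂O₅: 0.1·a + 0.41·b = 1.4
K₂O: 0.17·a + 0.14·b = 0.77
Eliminate a: (row1) − 0.1/0.17·(row2) → 0.327647·b = 0.947059, so b = 2.89048.
Back-substitute: a = (1.4 − 0.41·2.89048) / 0.1 = 2.14901.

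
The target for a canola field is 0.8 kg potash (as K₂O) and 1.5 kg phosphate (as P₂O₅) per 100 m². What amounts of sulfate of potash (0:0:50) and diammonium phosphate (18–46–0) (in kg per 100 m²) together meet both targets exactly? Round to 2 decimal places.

With a, b = kg per 100 m² of sulfate of potash and diammonium phosphate:
K₂O: 0.5·a + 0·b = 0.8
P₂O₅: 0·a + 0.46·b = 1.5
Solving simultaneously: a = 1.6, b = 3.26087.

1.60 kg sulfate of potash, 3.26 kg diammonium phosphate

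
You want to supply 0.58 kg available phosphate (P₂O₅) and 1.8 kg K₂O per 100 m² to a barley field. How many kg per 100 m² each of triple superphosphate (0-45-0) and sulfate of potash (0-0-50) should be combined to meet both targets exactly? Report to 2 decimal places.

With a, b = kg per 100 m² of triple superphosphate and sulfate of potash:
P₂O₅: 0.45·a + 0·b = 0.58
K₂O: 0·a + 0.5·b = 1.8
Solving simultaneously: a = 1.28889, b = 3.6.

1.29 kg triple superphosphate, 3.60 kg sulfate of potash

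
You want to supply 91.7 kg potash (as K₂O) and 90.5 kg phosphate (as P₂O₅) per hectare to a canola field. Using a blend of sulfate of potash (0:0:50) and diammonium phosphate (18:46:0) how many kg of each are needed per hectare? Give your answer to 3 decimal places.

With a, b = kg per hectare of sulfate of potash and diammonium phosphate:
K₂O: 0.5·a + 0·b = 91.7
P₂O₅: 0·a + 0.46·b = 90.5
Solving simultaneously: a = 183.4, b = 196.7391.

183.400 kg sulfate of potash, 196.739 kg diammonium phosphate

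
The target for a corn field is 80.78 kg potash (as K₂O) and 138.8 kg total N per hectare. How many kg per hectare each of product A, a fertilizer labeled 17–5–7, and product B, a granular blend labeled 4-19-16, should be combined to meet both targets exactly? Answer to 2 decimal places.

With a, b = kg per hectare of product A and product B:
K₂O: 0.07·a + 0.16·b = 80.78
N: 0.17·a + 0.04·b = 138.8
Solving simultaneously: a = 777.738, b = 164.6148.

777.74 kg product A, 164.61 kg product B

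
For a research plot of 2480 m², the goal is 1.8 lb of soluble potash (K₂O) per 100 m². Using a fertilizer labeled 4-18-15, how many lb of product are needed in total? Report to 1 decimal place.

Product per 100 m² = 1.8 / 15% = 12 lb.
Total product = 12 × 2480 / 100 = 297.6 lb.

297.6 lb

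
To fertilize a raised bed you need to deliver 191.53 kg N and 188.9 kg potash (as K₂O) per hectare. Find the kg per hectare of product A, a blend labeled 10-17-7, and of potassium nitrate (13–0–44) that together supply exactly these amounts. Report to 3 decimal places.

1711.066 kg product A, 157.103 kg potassium nitrate

Per-hectare balance (a = product A, b = potassium nitrate):
N: 0.1·a + 0.13·b = 191.53
K₂O: 0.07·a + 0.44·b = 188.9
Solving simultaneously: a = 1711.0659, b = 157.1032.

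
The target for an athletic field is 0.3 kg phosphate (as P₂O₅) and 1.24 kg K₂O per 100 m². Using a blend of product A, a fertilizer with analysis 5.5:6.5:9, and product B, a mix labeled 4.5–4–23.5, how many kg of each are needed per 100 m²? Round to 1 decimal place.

Let a = kg of product A, b = kg of product B (per 100 m²).
P₂O₅: 0.065·a + 0.04·b = 0.3
K₂O: 0.09·a + 0.235·b = 1.24
From row1: a = (0.3 − 0.04·b) / 0.065.
Into row2: 0.09·(0.3 − 0.04·b)/0.065 + 0.235·b = 1.24 → b = 4.59101, a = 1.79015.

1.8 kg product A, 4.6 kg product B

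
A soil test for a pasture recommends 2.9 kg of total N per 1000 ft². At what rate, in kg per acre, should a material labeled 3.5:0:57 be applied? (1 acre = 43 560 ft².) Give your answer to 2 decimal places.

3609.26 kg of product per acre

Product per 1000 ft² = 2.9 / 3.5% = 82.8571 kg.
Convert to per acre: 82.8571 × 43.56 = 3609.257 kg.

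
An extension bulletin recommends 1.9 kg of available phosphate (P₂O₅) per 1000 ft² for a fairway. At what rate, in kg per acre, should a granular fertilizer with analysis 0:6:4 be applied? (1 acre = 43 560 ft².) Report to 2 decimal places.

Product per 1000 ft² = 1.9 / 6% = 31.6667 kg.
Convert to per acre: 31.6667 × 43.56 = 1379.4 kg.

1379.40 kg of product per acre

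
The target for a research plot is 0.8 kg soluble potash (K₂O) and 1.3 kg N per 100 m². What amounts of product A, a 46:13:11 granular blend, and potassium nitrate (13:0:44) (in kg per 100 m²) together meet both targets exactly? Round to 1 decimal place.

2.5 kg product A, 1.2 kg potassium nitrate

Per-100 m² balance (a = product A, b = potassium nitrate):
K₂O: 0.11·a + 0.44·b = 0.8
N: 0.46·a + 0.13·b = 1.3
Solving simultaneously: a = 2.48804, b = 1.19617.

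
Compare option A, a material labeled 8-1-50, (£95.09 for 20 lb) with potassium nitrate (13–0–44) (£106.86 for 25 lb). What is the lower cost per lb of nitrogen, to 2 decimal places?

option A: N per bag = 20 × 8% = 1.6 lb; cost = 95.09 / 1.6 = £59.4312/lb N.
potassium nitrate: N per bag = 25 × 13% = 3.25 lb; cost = 106.86 / 3.25 = £32.8800/lb N.
potassium nitrate is cheaper.

£32.88 per lb N (potassium nitrate)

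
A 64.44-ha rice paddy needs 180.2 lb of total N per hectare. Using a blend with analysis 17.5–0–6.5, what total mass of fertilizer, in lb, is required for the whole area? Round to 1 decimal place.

Product per hectare = 180.2 / 17.5% = 1029.71 lb.
Total product = 1029.71 × 64.44 = 66354.79 lb.

66354.8 lb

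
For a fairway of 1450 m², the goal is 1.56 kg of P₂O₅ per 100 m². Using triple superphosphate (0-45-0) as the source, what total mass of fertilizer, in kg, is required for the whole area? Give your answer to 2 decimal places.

Product per 100 m² = 1.56 / 45% = 3.46667 kg.
Total product = 3.46667 × 1450 / 100 = 50.2667 kg.

50.27 kg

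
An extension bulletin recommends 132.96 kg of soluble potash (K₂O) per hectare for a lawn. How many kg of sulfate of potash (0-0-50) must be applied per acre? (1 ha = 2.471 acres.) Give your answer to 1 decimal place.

107.6 kg of product per acre

Product per hectare = 132.96 / 50% = 265.92 kg.
Convert to per acre: 265.92 × 0.404694 = 107.616 kg.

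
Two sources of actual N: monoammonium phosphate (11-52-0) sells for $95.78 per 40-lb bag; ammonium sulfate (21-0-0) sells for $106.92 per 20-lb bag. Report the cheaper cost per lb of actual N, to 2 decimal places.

$21.77 per lb N (monoammonium phosphate)

monoammonium phosphate: N per bag = 40 × 11% = 4.4 lb; cost = 95.78 / 4.4 = $21.7682/lb N.
ammonium sulfate: N per bag = 20 × 21% = 4.2 lb; cost = 106.92 / 4.2 = $25.4571/lb N.
monoammonium phosphate is cheaper.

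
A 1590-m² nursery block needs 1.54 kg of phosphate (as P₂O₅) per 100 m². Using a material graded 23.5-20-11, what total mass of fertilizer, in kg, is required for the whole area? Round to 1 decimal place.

122.4 kg

Product per 100 m² = 1.54 / 20% = 7.7 kg.
Total product = 7.7 × 1590 / 100 = 122.43 kg.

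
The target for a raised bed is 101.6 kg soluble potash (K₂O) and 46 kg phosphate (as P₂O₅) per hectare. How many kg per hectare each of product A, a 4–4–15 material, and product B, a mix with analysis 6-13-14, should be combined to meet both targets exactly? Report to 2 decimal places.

Per-hectare balance (a = product A, b = product B):
K₂O: 0.15·a + 0.14·b = 101.6
P₂O₅: 0.04·a + 0.13·b = 46
Eliminate a: (row1) − 0.15/0.04·(row2) → -0.3475·b = -70.9, so b = 204.029.
Back-substitute: a = (101.6 − 0.14·204.029) / 0.15 = 486.906.

486.91 kg product A, 204.03 kg product B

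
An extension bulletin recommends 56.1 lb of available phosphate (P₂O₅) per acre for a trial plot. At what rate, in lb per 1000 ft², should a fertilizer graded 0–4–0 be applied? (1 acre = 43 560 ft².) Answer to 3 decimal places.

Product per acre = 56.1 / 4% = 1402.5 lb.
Convert to per 1000 ft²: 1402.5 × 0.0229568 = 32.19697 lb.

32.197 lb of product per thousand sq ft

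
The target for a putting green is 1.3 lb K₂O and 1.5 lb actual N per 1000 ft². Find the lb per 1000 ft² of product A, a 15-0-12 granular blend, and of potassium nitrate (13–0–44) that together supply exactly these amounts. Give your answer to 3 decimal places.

9.742 lb product A, 0.298 lb potassium nitrate

Let a = lb of product A, b = lb of potassium nitrate (per 1000 ft²).
K₂O: 0.12·a + 0.44·b = 1.3
N: 0.15·a + 0.13·b = 1.5
Eliminate a: (row1) − 0.12/0.15·(row2) → 0.336·b = 0.1, so b = 0.297619.
Back-substitute: a = (1.3 − 0.44·0.297619) / 0.12 = 9.74206.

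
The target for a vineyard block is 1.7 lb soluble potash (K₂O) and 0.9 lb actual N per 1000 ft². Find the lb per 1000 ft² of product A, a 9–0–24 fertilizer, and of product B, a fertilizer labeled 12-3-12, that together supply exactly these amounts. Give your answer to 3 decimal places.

With a, b = lb per 1000 ft² of product A and product B:
K₂O: 0.24·a + 0.12·b = 1.7
N: 0.09·a + 0.12·b = 0.9
Eliminate a: (row1) − 0.24/0.09·(row2) → -0.2·b = -0.7, so b = 3.5.
Back-substitute: a = (1.7 − 0.12·3.5) / 0.24 = 5.33333.

5.333 lb product A, 3.500 lb product B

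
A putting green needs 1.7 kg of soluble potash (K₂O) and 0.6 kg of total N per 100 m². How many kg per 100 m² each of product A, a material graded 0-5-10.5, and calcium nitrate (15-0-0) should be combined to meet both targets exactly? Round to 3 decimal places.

16.190 kg product A, 4.000 kg calcium nitrate

With a, b = kg per 100 m² of product A and calcium nitrate:
K₂O: 0.105·a + 0·b = 1.7
N: 0·a + 0.15·b = 0.6
Solving simultaneously: a = 16.19048, b = 4.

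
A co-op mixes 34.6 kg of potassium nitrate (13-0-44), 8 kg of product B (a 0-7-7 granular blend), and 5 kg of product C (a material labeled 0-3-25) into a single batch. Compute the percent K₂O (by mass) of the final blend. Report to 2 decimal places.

Total mass = 34.6 + 8 + 5 = 47.6 kg.
K₂O mass = 44%×34.6 + 7%×8 + 25%×5 = 17.034 kg.
% K₂O = 17.034 / 47.6 = 35.7857%.

35.79% K₂O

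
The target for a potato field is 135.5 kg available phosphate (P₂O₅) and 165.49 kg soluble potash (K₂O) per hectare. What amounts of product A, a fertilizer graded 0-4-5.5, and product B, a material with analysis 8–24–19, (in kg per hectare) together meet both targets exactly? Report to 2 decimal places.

2495.11 kg product A, 148.73 kg product B

With a, b = kg per hectare of product A and product B:
P₂O₅: 0.04·a + 0.24·b = 135.5
K₂O: 0.055·a + 0.19·b = 165.49
Eliminate b: (row1) − 0.24/0.19·(row2) → -0.0294737·a = -73.54, so a = 2495.107.
Then b = (165.49 − 0.055·2495.107) / 0.19 = 148.732.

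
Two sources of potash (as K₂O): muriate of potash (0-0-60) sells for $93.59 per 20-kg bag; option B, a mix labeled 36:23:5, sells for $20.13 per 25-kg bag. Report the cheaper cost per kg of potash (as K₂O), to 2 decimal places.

muriate of potash: K₂O per bag = 20 × 60% = 12 kg; cost = 93.59 / 12 = $7.7992/kg K₂O.
option B: K₂O per bag = 25 × 5% = 1.25 kg; cost = 20.13 / 1.25 = $16.1040/kg K₂O.
muriate of potash is cheaper.

$7.80 per kg K₂O (muriate of potash)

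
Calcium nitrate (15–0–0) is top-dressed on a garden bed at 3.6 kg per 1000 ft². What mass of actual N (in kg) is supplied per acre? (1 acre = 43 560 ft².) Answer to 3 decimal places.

23.522 kg N per acre

nitrogen per 1000 ft² = 3.6 × 15% = 0.54 kg.
Convert to per acre: 0.54 × 43.56 = 23.5224 kg.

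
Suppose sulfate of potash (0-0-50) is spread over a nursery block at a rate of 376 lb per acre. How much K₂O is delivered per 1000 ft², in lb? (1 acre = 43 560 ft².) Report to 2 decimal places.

4.32 lb K₂O per thousand sq ft

K₂O per acre = 376 × 50% = 188 lb.
Convert to per 1000 ft²: 188 × 0.0229568 = 4.31589 lb.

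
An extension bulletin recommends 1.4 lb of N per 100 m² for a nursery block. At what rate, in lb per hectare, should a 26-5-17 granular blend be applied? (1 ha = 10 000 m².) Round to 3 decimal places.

538.462 lb of product per hectare

Product per 100 m² = 1.4 / 26% = 5.38462 lb.
Convert to per hectare: 5.38462 × 100 = 538.4615 lb.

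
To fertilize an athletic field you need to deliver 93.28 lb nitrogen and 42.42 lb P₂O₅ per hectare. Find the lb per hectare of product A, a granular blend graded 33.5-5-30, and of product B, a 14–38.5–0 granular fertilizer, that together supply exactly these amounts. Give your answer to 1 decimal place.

Let a = lb of product A, b = lb of product B (per hectare).
N: 0.335·a + 0.14·b = 93.28
P₂O₅: 0.05·a + 0.385·b = 42.42
Eliminate a: (row1) − 0.335/0.05·(row2) → -2.4395·b = -190.934, so b = 78.2677.
Back-substitute: a = (93.28 − 0.14·78.2677) / 0.335 = 245.739.

245.7 lb product A, 78.3 lb product B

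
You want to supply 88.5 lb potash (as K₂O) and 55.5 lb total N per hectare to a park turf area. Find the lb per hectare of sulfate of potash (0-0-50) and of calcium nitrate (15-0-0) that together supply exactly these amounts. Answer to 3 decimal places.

177.000 lb sulfate of potash, 370.000 lb calcium nitrate

With a, b = lb per hectare of sulfate of potash and calcium nitrate:
K₂O: 0.5·a + 0·b = 88.5
N: 0·a + 0.15·b = 55.5
Solving simultaneously: a = 177, b = 370.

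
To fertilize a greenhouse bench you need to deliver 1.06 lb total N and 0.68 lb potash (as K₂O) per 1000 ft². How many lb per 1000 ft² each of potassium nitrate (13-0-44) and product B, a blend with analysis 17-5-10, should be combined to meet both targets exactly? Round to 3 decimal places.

0.155 lb potassium nitrate, 6.117 lb product B

Let a = lb of potassium nitrate, b = lb of product B (per 1000 ft²).
N: 0.13·a + 0.17·b = 1.06
K₂O: 0.44·a + 0.1·b = 0.68
Eliminate b: (row1) − 0.17/0.1·(row2) → -0.618·a = -0.096, so a = 0.15534.
Then b = (0.68 − 0.44·0.15534) / 0.1 = 6.1165.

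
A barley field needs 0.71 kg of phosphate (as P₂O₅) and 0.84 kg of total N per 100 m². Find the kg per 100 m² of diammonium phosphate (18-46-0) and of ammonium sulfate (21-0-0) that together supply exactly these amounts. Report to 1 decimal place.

1.5 kg diammonium phosphate, 2.7 kg ammonium sulfate

Let a = kg of diammonium phosphate, b = kg of ammonium sulfate (per 100 m²).
P₂O₅: 0.46·a + 0·b = 0.71
N: 0.18·a + 0.21·b = 0.84
Solving simultaneously: a = 1.54348, b = 2.67702.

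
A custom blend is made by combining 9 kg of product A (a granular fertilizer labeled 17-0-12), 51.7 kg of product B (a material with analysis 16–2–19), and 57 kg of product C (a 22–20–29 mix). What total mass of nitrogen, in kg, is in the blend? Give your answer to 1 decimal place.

22.3 kg N

N mass = 17%×9 + 16%×51.7 + 22%×57 = 22.342 kg.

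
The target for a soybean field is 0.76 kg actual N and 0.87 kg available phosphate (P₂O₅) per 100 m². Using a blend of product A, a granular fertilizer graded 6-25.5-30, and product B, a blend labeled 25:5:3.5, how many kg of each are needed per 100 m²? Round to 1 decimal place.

Per-100 m² balance (a = product A, b = product B):
N: 0.06·a + 0.25·b = 0.76
P₂O₅: 0.255·a + 0.05·b = 0.87
Solving simultaneously: a = 2.95473, b = 2.33086.

3.0 kg product A, 2.3 kg product B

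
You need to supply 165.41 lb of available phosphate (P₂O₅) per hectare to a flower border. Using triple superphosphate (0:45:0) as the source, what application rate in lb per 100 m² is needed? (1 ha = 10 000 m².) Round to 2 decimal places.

Product per hectare = 165.41 / 45% = 367.578 lb.
Convert to per 100 m²: 367.578 × 0.01 = 3.67578 lb.

3.68 lb of product per hundred sq m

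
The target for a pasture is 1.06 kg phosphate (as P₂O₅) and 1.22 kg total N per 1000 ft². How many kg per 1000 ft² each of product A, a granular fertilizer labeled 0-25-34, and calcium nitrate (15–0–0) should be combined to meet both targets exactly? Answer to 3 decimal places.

Per-1000 ft² balance (a = product A, b = calcium nitrate):
P₂O₅: 0.25·a + 0·b = 1.06
N: 0·a + 0.15·b = 1.22
Solving simultaneously: a = 4.24, b = 8.13333.

4.240 kg product A, 8.133 kg calcium nitrate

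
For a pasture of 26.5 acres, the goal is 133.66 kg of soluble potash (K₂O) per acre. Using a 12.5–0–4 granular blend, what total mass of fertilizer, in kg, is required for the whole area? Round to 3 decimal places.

Product per acre = 133.66 / 4% = 3341.5 kg.
Total product = 3341.5 × 26.5 = 88549.75 kg.

88549.750 kg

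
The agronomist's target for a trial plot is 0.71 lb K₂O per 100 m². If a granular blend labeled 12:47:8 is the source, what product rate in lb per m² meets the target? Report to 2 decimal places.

Product per 100 m² = 0.71 / 8% = 8.875 lb.
Convert to per m²: 8.875 × 0.01 = 0.08875 lb.

0.09 lb of product per sq m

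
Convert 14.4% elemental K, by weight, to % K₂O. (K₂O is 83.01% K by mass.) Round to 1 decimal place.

17.3% K₂O

%K₂O = 14.4 / 0.8301 = 17.3473%.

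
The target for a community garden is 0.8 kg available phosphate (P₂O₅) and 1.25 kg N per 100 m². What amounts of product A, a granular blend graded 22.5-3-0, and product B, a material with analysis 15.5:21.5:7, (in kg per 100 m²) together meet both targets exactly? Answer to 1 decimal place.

Per-100 m² balance (a = product A, b = product B):
P₂O₅: 0.03·a + 0.215·b = 0.8
N: 0.225·a + 0.155·b = 1.25
Eliminate b: (row1) − 0.215/0.155·(row2) → -0.282097·a = -0.933871, so a = 3.31046.
Then b = (1.25 − 0.225·3.31046) / 0.155 = 3.25901.

3.3 kg product A, 3.3 kg product B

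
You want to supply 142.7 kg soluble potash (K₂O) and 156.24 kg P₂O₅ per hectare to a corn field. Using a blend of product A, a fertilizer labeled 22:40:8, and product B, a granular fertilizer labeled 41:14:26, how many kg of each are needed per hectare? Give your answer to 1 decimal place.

Let a = kg of product A, b = kg of product B (per hectare).
K₂O: 0.08·a + 0.26·b = 142.7
P₂O₅: 0.4·a + 0.14·b = 156.24
Solving simultaneously: a = 222.461, b = 480.397.

222.5 kg product A, 480.4 kg product B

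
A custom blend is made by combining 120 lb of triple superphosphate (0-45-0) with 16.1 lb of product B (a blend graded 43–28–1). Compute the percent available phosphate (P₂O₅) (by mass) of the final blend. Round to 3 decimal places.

Total mass = 120 + 16.1 = 136.1 lb.
P₂O₅ mass = 45%×120 + 28%×16.1 = 58.508 lb.
% P₂O₅ = 58.508 / 136.1 = 42.98898%.

42.989% P₂O₅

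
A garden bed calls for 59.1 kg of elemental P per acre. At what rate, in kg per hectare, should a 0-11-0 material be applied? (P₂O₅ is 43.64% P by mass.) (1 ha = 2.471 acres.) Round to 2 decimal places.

As P₂O₅: 59.1 / 0.4364 = 135.426 kg per acre.
Product per acre = 135.426 / 11% = 1231.15 kg.
Convert to per hectare: 1231.15 × 2.471 = 3042.165 kg.

3042.17 kg of product per hectare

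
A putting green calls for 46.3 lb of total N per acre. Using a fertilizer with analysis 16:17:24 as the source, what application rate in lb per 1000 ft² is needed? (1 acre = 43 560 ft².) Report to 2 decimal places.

6.64 lb of product per thousand sq ft

Product per acre = 46.3 / 16% = 289.375 lb.
Convert to per 1000 ft²: 289.375 × 0.0229568 = 6.64314 lb.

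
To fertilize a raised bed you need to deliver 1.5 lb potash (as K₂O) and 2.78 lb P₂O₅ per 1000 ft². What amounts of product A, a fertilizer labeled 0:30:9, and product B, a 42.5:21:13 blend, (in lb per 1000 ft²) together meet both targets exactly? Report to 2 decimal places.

Per-1000 ft² balance (a = product A, b = product B):
K₂O: 0.09·a + 0.13·b = 1.5
P₂O₅: 0.3·a + 0.21·b = 2.78
Eliminate b: (row1) − 0.13/0.21·(row2) → -0.0957143·a = -0.220952, so a = 2.30846.
Then b = (2.78 − 0.3·2.30846) / 0.21 = 9.9403.

2.31 lb product A, 9.94 lb product B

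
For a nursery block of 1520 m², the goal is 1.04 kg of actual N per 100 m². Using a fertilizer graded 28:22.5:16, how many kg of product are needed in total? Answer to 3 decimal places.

Product per 100 m² = 1.04 / 28% = 3.71429 kg.
Total product = 3.71429 × 1520 / 100 = 56.4571 kg.

56.457 kg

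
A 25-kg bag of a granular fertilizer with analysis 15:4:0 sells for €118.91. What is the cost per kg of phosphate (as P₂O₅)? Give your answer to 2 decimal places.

€118.91 per kg P₂O₅

P₂O₅ in bag = 25 × 4% = 1 kg.
Cost per kg P₂O₅ = €118.91 / 1 = €118.9100.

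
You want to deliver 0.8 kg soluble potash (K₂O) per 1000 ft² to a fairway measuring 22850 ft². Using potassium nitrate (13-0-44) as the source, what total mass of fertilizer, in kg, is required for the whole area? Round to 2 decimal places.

41.55 kg

Product per 1000 ft² = 0.8 / 44% = 1.81818 kg.
Total product = 1.81818 × 22850 / 1000 = 41.5455 kg.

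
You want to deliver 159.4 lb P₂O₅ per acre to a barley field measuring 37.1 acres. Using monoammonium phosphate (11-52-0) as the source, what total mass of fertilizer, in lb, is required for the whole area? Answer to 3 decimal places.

Product per acre = 159.4 / 52% = 306.538 lb.
Total product = 306.538 × 37.1 = 11372.5769 lb.

11372.577 lb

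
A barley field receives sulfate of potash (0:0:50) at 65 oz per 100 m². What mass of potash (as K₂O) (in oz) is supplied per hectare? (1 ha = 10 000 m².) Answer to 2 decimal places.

3250.00 oz K₂O per hectare

K₂O per 100 m² = 65 × 50% = 32.5 oz.
Convert to per hectare: 32.5 × 100 = 3250 oz.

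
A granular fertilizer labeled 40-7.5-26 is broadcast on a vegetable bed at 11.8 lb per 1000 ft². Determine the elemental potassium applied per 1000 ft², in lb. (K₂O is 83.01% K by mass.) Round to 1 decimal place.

2.5 lb K per thousand sq ft

K₂O per 1000 ft² = 11.8 × 26% = 3.068 lb.
Elemental K = 3.068 × 0.8301 = 2.54675 lb per 1000 ft².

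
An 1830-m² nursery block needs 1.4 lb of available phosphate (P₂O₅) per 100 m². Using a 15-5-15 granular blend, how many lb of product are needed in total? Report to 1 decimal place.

512.4 lb

Product per 100 m² = 1.4 / 5% = 28 lb.
Total product = 28 × 1830 / 100 = 512.4 lb.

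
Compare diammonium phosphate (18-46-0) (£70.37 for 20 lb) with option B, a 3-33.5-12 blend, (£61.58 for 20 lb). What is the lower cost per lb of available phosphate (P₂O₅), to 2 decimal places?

diammonium phosphate: P₂O₅ per bag = 20 × 46% = 9.2 lb; cost = 70.37 / 9.2 = £7.6489/lb P₂O₅.
option B: P₂O₅ per bag = 20 × 33.5% = 6.7 lb; cost = 61.58 / 6.7 = £9.1910/lb P₂O₅.
diammonium phosphate is cheaper.

£7.65 per lb P₂O₅ (diammonium phosphate)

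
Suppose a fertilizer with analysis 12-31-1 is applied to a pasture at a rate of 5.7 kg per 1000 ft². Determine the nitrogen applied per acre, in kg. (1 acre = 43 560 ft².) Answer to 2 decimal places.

29.80 kg N per acre

nitrogen per 1000 ft² = 5.7 × 12% = 0.684 kg.
Convert to per acre: 0.684 × 43.56 = 29.795 kg.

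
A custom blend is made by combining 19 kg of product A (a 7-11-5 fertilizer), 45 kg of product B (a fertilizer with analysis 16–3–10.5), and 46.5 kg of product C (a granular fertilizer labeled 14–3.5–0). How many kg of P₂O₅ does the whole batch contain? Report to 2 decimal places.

5.07 kg P₂O₅

P₂O₅ mass = 11%×19 + 3%×45 + 3.5%×46.5 = 5.0675 kg.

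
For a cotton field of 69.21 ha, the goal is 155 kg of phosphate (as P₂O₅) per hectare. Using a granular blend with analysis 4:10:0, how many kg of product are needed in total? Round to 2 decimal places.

Product per hectare = 155 / 10% = 1550 kg.
Total product = 1550 × 69.21 = 107275.5 kg.

107275.50 kg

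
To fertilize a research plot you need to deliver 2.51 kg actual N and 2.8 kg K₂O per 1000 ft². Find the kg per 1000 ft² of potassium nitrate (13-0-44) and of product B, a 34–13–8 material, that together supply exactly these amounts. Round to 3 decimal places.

5.397 kg potassium nitrate, 5.319 kg product B

With a, b = kg per 1000 ft² of potassium nitrate and product B:
N: 0.13·a + 0.34·b = 2.51
K₂O: 0.44·a + 0.08·b = 2.8
Eliminate b: (row1) − 0.34/0.08·(row2) → -1.74·a = -9.39, so a = 5.39655.
Then b = (2.8 − 0.44·5.39655) / 0.08 = 5.31897.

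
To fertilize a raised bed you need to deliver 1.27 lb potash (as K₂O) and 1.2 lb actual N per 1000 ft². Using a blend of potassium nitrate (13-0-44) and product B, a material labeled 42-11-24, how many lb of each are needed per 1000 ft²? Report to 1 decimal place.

1.6 lb potassium nitrate, 2.4 lb product B

With a, b = lb per 1000 ft² of potassium nitrate and product B:
K₂O: 0.44·a + 0.24·b = 1.27
N: 0.13·a + 0.42·b = 1.2
Eliminate b: (row1) − 0.24/0.42·(row2) → 0.365714·a = 0.584286, so a = 1.59766.
Then b = (1.2 − 0.13·1.59766) / 0.42 = 2.36263.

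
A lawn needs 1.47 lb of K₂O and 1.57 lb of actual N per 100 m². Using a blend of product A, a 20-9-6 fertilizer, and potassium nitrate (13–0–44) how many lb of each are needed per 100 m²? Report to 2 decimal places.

6.23 lb product A, 2.49 lb potassium nitrate

With a, b = lb per 100 m² of product A and potassium nitrate:
K₂O: 0.06·a + 0.44·b = 1.47
N: 0.2·a + 0.13·b = 1.57
Eliminate a: (row1) − 0.06/0.2·(row2) → 0.401·b = 0.999, so b = 2.49127.
Back-substitute: a = (1.47 − 0.44·2.49127) / 0.06 = 6.23067.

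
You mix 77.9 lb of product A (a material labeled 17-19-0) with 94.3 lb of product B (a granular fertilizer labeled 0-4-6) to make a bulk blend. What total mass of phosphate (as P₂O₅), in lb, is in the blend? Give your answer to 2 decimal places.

18.57 lb P₂O₅

P₂O₅ mass = 19%×77.9 + 4%×94.3 = 18.573 lb.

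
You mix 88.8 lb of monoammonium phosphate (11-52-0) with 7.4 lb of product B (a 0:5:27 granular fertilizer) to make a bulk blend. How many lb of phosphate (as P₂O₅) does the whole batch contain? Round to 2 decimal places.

46.55 lb P₂O₅

P₂O₅ mass = 52%×88.8 + 5%×7.4 = 46.546 lb.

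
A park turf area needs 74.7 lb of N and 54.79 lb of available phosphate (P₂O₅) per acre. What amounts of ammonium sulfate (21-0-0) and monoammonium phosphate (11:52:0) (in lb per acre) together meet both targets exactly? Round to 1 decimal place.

300.5 lb ammonium sulfate, 105.4 lb monoammonium phosphate

With a, b = lb per acre of ammonium sulfate and monoammonium phosphate:
N: 0.21·a + 0.11·b = 74.7
P₂O₅: 0·a + 0.52·b = 54.79
Solving simultaneously: a = 300.523, b = 105.365.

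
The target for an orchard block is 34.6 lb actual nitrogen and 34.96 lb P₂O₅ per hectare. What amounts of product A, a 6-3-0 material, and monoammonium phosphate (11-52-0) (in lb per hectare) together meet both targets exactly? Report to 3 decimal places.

Let a = lb of product A, b = lb of monoammonium phosphate (per hectare).
N: 0.06·a + 0.11·b = 34.6
P₂O₅: 0.03·a + 0.52·b = 34.96
Eliminate a: (row1) − 0.06/0.03·(row2) → -0.93·b = -35.32, so b = 37.97849.
Back-substitute: a = (34.6 − 0.11·37.97849) / 0.06 = 507.0394.

507.039 lb product A, 37.978 lb monoammonium phosphate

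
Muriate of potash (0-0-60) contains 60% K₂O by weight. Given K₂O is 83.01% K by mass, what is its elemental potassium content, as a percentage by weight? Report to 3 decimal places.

49.806% K

%K = 60 × 0.8301 = 49.806%.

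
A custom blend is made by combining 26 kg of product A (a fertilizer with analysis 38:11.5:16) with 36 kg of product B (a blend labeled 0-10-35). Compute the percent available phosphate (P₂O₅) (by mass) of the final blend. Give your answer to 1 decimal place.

Total mass = 26 + 36 = 62 kg.
P₂O₅ mass = 11.5%×26 + 10%×36 = 6.59 kg.
% P₂O₅ = 6.59 / 62 = 10.629%.

10.6% P₂O₅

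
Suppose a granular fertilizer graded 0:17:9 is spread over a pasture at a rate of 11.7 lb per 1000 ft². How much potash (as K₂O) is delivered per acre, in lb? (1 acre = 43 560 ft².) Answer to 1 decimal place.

K₂O per 1000 ft² = 11.7 × 9% = 1.053 lb.
Convert to per acre: 1.053 × 43.56 = 45.8687 lb.

45.9 lb K₂O per acre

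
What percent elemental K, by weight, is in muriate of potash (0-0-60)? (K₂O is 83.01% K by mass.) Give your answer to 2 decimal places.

49.81% K

%K = 60 × 0.8301 = 49.806%.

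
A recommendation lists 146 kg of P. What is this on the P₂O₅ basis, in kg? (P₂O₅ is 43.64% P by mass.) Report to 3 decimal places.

334.555 kg P₂O₅

P₂O₅ = 146 / 0.4364 = 334.55545 kg.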